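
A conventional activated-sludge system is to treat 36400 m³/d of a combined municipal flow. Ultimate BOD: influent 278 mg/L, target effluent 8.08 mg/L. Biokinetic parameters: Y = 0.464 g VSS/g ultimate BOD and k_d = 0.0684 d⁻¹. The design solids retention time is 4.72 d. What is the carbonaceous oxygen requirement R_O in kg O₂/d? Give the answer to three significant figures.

Observed yield with endogenous decay: Y_obs = Y / (1 + k_d·θ_c) = 0.464 / (1 + 0.0684 × 4.72) = 0.464 / 1.323 = 0.3508 g VSS/g ultimate BOD.
Q·(S₀ − S) = 36400 × (278 − 8.08) × 10⁻³ = 9825 kg/d removed.
Net sludge production P_X = 0.3508 × 9825 = 3446 kg VSS/d.
R_O = Q·ΔS − 1.42 P_X = 9825 − 4894 = 4931 kg O₂/d.

R_O ≈ 4930 kg O₂/d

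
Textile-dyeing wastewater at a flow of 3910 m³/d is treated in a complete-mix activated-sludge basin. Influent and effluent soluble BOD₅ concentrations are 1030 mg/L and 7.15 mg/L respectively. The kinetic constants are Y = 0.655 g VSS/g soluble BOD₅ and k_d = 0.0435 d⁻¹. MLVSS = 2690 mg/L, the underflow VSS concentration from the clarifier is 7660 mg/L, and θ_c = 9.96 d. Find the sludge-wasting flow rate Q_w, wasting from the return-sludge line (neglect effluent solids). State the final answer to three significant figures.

Rearranging the biomass balance for a CMAS with decay, V = Y·Q·ΔS·θ_c / [X·(1+k_d θ_c)] = 0.655 × 3910 × (1030 − 7.15) × 9.96 / [2690 × (1 + 0.0435 × 9.96)] = 2.61×10^7 / 3855 = 6767 m³.
Wasting from the return line (neglecting effluent solids): Q_w = V·X / (θ_c·X_r) = 6767 × 2690 / (9.96 × 7660) = 238.6 m³/d.

Q_w ≈ 239 m³/d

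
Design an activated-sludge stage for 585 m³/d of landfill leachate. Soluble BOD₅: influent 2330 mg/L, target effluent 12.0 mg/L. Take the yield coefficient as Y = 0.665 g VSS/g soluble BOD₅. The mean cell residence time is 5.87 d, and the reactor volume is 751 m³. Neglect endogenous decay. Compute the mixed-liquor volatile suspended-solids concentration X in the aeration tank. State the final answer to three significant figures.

X ≈ 7050 mg/L

Without decay, X = Y Q (S₀−S) θ_c / V = 0.665 × 585 × (2330 − 12.0) × 5.87 / 751 = 7048 mg/L.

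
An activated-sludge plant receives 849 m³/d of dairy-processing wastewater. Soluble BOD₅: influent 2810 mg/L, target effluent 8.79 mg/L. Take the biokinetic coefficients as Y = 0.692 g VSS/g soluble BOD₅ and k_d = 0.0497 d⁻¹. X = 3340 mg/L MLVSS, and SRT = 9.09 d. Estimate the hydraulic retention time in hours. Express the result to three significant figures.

Steady-state biomass mass balance: V·X·(1 + k_d·θ_c) = Y·Q·(S₀ − S)·θ_c, so V = 0.692 × 849 × (2810 − 8.79) × 9.09 / [3340 × (1 + 0.0497 × 9.09)] = 1.5×10^7 / 4849 = 3085 m³.
Hydraulic retention time τ = V/Q = 3085 / 849 = 3.634 d = 87.21 h.

τ ≈ 87.2 h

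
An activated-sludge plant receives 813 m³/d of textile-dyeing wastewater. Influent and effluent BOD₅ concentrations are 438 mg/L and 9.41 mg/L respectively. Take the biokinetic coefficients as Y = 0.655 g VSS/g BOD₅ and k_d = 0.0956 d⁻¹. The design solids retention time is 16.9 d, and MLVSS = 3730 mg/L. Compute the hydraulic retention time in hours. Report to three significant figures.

Steady-state biomass mass balance: V·X·(1 + k_d·θ_c) = Y·Q·(S₀ − S)·θ_c, so V = 0.655 × 813 × (438 − 9.41) × 16.9 / [3730 × (1 + 0.0956 × 16.9)] = 3.86×10^6 / 9756 = 395.3 m³.
τ = V/Q = 395.3/813 = 0.4863 d, or 11.67 h.

τ ≈ 11.7 h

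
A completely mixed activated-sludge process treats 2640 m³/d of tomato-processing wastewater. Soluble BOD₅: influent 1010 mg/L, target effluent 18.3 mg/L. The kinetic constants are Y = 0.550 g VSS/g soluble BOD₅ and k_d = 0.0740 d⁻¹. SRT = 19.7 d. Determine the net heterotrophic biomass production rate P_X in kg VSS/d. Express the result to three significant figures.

Correct the yield for decay: Y_obs = Y/(1 + k_d θ_c) = 0.550 / (1 + 0.0740 × 19.7) = 0.550 / 2.458 = 0.2238.
Q·(S₀ − S) = 2640 × (1010 − 18.3) × 10⁻³ = 2618 kg/d removed.
So the net sludge growth is P_X = 0.2238 × 2618 = 585.9 kg VSS/d.

P_X ≈ 586 kg VSS/d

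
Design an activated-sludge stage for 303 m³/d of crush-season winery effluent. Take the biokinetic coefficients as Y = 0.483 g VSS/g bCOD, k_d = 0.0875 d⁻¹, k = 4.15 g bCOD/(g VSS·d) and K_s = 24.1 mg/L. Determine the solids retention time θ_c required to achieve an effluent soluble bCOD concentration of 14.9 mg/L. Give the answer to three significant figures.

From 1/θ_c = Y·k·S/(K_s + S) − k_d: Y·k·S/(K_s+S) = 0.483 × 4.15 × 14.9 / (24.1 + 14.9) = 0.7658 d⁻¹.
θ_c = 1/(μ − k_d) = 1/(0.7658 − 0.0875) = 1/0.6783 = 1.474 d.

θ_c ≈ 1.47 d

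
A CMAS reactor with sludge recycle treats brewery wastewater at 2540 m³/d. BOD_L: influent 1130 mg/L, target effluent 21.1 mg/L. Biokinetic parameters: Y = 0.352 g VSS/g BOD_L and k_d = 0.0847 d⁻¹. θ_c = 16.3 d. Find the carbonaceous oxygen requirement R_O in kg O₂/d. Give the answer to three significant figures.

Correct the yield for decay: Y_obs = Y/(1 + k_d θ_c) = 0.352 / (1 + 0.0847 × 16.3) = 0.352 / 2.381 = 0.1479.
ΔS = 1130 − 21.1 = 1109 mg/L, so the substrate removal rate is 2540 × 1109/1000 = 2817 kg BOD_L/d.
P_X = Y_obs·Q·(S₀ − S) = 0.1479 × 2817 = 416.5 kg VSS/d.
R_O = Q·ΔS − 1.42 P_X = 2817 − 591.4 = 2225 kg O₂/d.

R_O ≈ 2230 kg O₂/d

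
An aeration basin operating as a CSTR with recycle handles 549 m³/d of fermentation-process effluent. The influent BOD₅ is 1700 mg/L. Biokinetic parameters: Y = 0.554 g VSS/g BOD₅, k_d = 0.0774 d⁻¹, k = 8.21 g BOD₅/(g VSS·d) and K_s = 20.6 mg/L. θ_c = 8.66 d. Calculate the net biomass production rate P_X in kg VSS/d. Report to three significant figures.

P_X ≈ 309 kg VSS/d

Effluent substrate depends only on kinetics and SRT: S = K_s(1 + k_d θ_c) / [θ_c(Yk − k_d) − 1] = 20.6 × (1 + 0.0774 × 8.66) / [8.66 × (0.554 × 8.21 − 0.0774) − 1] = 34.41 / 37.72 = 0.9122 mg/L.
The observed yield is Y_obs = Y/(1 + k_d·θ_c) = 0.554 / (1 + 0.0774 × 8.66) = 0.554 / 1.670 = 0.3317 g VSS per g BOD₅ removed.
ΔS = 1700 − 0.912 = 1699 mg/L, so the substrate removal rate is 549 × 1699/1000 = 932.8 kg BOD₅/d.
Net biomass production P_X = Y_obs × Q·(S₀ − S) = 0.3317 × 932.8 = 309.4 kg VSS/d.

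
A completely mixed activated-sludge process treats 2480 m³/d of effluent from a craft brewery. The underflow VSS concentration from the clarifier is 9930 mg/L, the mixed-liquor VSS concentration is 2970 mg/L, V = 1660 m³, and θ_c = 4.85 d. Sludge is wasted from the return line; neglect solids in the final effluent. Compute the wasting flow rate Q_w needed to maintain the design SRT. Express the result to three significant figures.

θ_c = V·X/(Q_w·X_r) when wasting from the recycle, so Q_w = V·X/(θ_c·X_r) = 1660 × 2970 / (4.85 × 9930) = 102.4 m³/d.

Q_w ≈ 102 m³/d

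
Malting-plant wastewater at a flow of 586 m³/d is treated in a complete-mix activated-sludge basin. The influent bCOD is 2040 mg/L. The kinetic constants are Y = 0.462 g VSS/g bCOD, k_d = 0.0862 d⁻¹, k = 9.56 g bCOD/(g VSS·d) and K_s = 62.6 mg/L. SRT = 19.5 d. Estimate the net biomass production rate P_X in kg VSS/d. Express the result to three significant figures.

P_X ≈ 206 kg VSS/d

From the Monod/SRT balance for a CMAS, S = K_s·(1+k_d θ_c)/[θ_c·(Y k − k_d) − 1] = 62.6 × (1 + 0.0862 × 19.5) / [19.5 × (0.462 × 9.56 − 0.0862) − 1] = 167.8 / 83.45 = 2.011 mg/L.
The observed yield is Y_obs = Y/(1 + k_d·θ_c) = 0.462 / (1 + 0.0862 × 19.5) = 0.462 / 2.681 = 0.1723 g VSS per g bCOD removed.
Q·(S₀ − S) = 586 × (2040 − 2.01) × 10⁻³ = 1194 kg/d removed.
Biomass produced: P_X = Y_obs·Q·ΔS = 0.1723 × 1194 ≈ 205.8 kg VSS/d.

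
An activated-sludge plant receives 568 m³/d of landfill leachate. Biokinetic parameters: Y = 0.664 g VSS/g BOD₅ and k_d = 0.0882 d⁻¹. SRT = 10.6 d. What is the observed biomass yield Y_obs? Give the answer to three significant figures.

Correct the yield for decay: Y_obs = Y/(1 + k_d θ_c) = 0.664 / (1 + 0.0882 × 10.6) = 0.664 / 1.935 = 0.3432.

Y_obs ≈ 0.343 g VSS/g BOD₅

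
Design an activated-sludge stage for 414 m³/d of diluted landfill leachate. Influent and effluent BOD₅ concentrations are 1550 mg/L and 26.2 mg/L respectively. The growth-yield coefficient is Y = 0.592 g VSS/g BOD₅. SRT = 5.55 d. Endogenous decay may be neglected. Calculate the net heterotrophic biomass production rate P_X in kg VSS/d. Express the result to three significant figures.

No decay correction is needed, so Y_obs = Y = 0.592.
Substrate removed = Q·(S₀ − S) = 414 m³/d × (1550 − 26.2) g/m³ = 6.31×10^5 g/d = 630.9 kg/d.
Biomass produced: P_X = Y_obs·Q·ΔS = 0.5920 × 630.9 ≈ 373.5 kg VSS/d.

P_X ≈ 373 kg VSS/d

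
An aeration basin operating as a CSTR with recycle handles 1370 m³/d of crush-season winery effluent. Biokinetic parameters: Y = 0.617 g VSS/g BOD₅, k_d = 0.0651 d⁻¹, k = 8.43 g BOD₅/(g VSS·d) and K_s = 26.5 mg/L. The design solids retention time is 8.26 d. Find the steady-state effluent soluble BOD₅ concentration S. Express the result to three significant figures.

S ≈ 0.984 mg/L

For a completely mixed reactor with recycle the Lawrence–McCarty relation gives S = K_s·(1 + k_d·θ_c) / [θ_c·(Y·k − k_d) − 1] = 26.5 × (1 + 0.0651 × 8.26) / [8.26 × (0.617 × 8.43 − 0.0651) − 1] = 40.75 / 41.43 = 0.9837 mg/L.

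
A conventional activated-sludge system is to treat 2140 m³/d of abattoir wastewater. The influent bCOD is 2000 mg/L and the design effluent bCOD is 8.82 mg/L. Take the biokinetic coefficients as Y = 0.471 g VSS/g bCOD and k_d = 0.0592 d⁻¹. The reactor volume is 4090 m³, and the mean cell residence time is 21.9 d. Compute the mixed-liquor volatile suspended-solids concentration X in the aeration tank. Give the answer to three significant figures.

X ≈ 4680 mg/L

X = Y·Q·ΔS·θ_c / [V·(1 + k_d θ_c)] = 0.471 × 2140 × (2000 − 8.82) × 21.9 / [4090 × (1 + 0.0592 × 21.9)] = 4680 mg/L.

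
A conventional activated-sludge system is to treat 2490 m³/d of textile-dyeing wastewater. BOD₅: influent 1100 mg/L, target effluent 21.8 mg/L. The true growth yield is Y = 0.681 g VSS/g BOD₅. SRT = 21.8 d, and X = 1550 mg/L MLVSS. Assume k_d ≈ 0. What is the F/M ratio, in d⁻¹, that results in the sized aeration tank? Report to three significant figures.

Biomass mass balance (decay neglected): V·X = Y·Q·(S₀ − S)·θ_c, so V = 0.681 × 2490 × (1100 − 21.8) × 21.8 / 1550 = 25714 m³.
Food-to-microorganism ratio F/M = Q S₀ / (V X) = 2490 × 1100 / (25714 × 1550) = 0.06872 d⁻¹.

F/M ≈ 0.0687 d⁻¹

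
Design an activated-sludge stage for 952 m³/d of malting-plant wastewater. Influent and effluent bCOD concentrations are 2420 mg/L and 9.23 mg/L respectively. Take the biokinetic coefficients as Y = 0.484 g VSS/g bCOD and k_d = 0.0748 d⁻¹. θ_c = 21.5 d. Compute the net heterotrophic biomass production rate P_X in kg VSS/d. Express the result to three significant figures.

P_X ≈ 426 kg VSS/d

Correct the yield for decay: Y_obs = Y/(1 + k_d θ_c) = 0.484 / (1 + 0.0748 × 21.5) = 0.484 / 2.608 = 0.1856.
ΔS = 2420 − 9.23 = 2411 mg/L, so the substrate removal rate is 952 × 2411/1000 = 2295 kg bCOD/d.
P_X = Y_obs · Q(S₀ − S) = 0.1856 × 2295 = 425.9 kg VSS/d.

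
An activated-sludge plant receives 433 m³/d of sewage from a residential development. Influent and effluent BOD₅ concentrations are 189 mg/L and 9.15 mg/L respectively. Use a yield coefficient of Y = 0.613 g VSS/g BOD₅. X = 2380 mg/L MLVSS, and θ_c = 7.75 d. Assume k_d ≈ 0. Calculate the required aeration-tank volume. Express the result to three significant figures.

Biomass mass balance (decay neglected): V·X = Y·Q·(S₀ − S)·θ_c, so V = 0.613 × 433 × (189 − 9.15) × 7.75 / 2380 = 155.4 m³.

V ≈ 155 m³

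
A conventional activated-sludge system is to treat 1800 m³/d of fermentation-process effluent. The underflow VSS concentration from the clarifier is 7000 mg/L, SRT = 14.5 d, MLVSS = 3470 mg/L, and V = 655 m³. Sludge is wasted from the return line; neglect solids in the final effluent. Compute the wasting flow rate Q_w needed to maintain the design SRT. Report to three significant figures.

Q_w ≈ 22.4 m³/d

Wasting from the return line (neglecting effluent solids): Q_w = V·X / (θ_c·X_r) = 655.0 × 3470 / (14.5 × 7000) = 22.39 m³/d.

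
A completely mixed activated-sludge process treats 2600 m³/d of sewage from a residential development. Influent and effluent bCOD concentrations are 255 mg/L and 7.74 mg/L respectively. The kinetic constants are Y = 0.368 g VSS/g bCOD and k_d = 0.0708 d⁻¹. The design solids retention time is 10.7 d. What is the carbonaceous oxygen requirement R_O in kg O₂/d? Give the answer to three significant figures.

R_O ≈ 452 kg O₂/d

The observed yield is Y_obs = Y/(1 + k_d·θ_c) = 0.368 / (1 + 0.0708 × 10.7) = 0.368 / 1.758 = 0.2094 g VSS per g bCOD removed.
Mass of bCOD removed per day: Q(S₀ − S) = 2600 × 247.3 g/m³ = 642.9 kg/d.
Net sludge production P_X = 0.2094 × 642.9 = 134.6 kg VSS/d.
Carbonaceous O₂ demand = substrate oxidised − cell-mass equivalent = 642.9 − 1.42 × 134.6 = 451.7 kg O₂/d.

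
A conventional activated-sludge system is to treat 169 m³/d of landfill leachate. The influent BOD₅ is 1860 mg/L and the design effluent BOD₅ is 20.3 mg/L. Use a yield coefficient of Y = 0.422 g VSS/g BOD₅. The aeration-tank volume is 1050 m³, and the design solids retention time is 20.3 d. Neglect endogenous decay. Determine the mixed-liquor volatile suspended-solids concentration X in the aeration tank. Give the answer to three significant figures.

X = Y·Q·ΔS·θ_c / V = 0.422 × 169 × (1860 − 20.3) × 20.3 / 1050 = 2537 mg/L.

X ≈ 2540 mg/L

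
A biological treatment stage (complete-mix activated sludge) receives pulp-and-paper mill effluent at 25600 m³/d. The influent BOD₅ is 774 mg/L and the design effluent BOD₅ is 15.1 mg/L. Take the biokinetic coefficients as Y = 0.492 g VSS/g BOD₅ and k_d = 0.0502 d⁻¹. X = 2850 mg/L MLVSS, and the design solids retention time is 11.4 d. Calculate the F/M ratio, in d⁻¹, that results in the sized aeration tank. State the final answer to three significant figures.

From the SRT design equation V = Y Q (S₀−S) θ_c / [X (1 + k_d θ_c)] = 0.492 × 25600 × (774 − 15.1) × 11.4 / [2850 × (1 + 0.0502 × 11.4)] = 1.09×10^8 / 4481 = 24318 m³.
F/M = applied load / biomass = Q·S₀/(V·X) = 25600 × 774 / (24318 × 2850) = 0.2859 d⁻¹.

F/M ≈ 0.286 d⁻¹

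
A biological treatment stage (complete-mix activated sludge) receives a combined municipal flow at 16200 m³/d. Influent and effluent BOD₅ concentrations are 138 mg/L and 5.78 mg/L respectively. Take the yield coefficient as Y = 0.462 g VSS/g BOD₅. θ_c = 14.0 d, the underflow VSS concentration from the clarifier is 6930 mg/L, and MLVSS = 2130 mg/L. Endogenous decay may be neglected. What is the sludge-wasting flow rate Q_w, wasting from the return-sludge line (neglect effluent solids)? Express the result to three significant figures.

Q_w ≈ 143 m³/d

V·X = Y·Q·ΔS·θ_c gives V = 0.462 × 16200 × (138 − 5.78) × 14.0 / 2130 = 6504 m³.
Q_w = (V·X)/(θ_c X_r) = 6504 × 2130 / (14.0 × 6930) = 142.8 m³/d.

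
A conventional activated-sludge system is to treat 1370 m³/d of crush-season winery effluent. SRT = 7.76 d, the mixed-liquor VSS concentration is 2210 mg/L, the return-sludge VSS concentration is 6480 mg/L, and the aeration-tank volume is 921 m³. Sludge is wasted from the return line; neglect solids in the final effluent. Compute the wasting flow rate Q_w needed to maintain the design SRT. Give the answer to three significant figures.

Wasting from the return line (neglecting effluent solids): Q_w = V·X / (θ_c·X_r) = 921.0 × 2210 / (7.76 × 6480) = 40.48 m³/d.

Q_w ≈ 40.5 m³/d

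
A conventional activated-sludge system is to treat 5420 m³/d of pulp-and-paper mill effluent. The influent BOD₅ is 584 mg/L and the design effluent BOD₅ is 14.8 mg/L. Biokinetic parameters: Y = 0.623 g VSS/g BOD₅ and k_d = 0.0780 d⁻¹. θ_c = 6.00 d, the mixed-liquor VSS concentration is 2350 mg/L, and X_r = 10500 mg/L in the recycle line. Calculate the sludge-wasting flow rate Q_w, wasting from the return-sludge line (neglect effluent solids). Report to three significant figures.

Q_w ≈ 125 m³/d

Steady-state biomass mass balance: V·X·(1 + k_d·θ_c) = Y·Q·(S₀ − S)·θ_c, so V = 0.623 × 5420 × (584 − 14.8) × 6.00 / [2350 × (1 + 0.0780 × 6.00)] = 1.15×10^7 / 3450 = 3343 m³.
θ_c = V·X/(Q_w·X_r) when wasting from the recycle, so Q_w = V·X/(θ_c·X_r) = 3343 × 2350 / (6.00 × 10500) = 124.7 m³/d.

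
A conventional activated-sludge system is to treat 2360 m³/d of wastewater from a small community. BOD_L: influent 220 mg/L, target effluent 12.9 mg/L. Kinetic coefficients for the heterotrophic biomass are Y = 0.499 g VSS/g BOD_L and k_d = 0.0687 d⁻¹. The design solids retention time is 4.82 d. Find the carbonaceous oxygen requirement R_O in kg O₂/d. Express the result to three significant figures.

Observed yield with endogenous decay: Y_obs = Y / (1 + k_d·θ_c) = 0.499 / (1 + 0.0687 × 4.82) = 0.499 / 1.331 = 0.3749 g VSS/g BOD_L.
Mass of BOD_L removed per day: Q(S₀ − S) = 2360 × 207.1 g/m³ = 488.8 kg/d.
Net sludge production P_X = 0.3749 × 488.8 = 183.2 kg VSS/d.
Carbonaceous O₂ demand = substrate oxidised − cell-mass equivalent = 488.8 − 1.42 × 183.2 = 228.6 kg O₂/d.

R_O ≈ 229 kg O₂/d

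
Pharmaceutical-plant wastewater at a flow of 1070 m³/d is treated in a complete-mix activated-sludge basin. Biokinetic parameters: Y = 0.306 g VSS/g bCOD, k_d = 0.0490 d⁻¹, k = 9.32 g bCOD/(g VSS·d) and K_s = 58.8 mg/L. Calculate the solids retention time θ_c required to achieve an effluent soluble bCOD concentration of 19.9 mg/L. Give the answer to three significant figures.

At the target effluent, Y k S/(K_s+S) = 0.306×9.32×19.9/78.70 = 0.7211 d⁻¹.
1/θ_c = 0.7211 − 0.0490 = 0.6721 d⁻¹, so θ_c = 1.488 d.

θ_c ≈ 1.49 d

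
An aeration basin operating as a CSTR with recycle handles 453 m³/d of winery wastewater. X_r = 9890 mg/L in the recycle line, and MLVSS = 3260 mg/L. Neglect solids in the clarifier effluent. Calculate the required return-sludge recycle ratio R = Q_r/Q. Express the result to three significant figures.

Solids balance on the clarifier gives (1+R)X = R·X_r, so R = X/(X_r − X) = 3260 / (9890 − 3260) = 0.4917.

R ≈ 0.492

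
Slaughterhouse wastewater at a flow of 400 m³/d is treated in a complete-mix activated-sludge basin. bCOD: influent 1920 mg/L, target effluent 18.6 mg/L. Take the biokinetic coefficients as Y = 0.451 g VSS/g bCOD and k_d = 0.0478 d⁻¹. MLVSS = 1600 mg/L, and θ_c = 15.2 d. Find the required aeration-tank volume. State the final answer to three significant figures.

Steady-state biomass mass balance: V·X·(1 + k_d·θ_c) = Y·Q·(S₀ − S)·θ_c, so V = 0.451 × 400 × (1920 − 18.6) × 15.2 / [1600 × (1 + 0.0478 × 15.2)] = 5.21×10^6 / 2762 = 1887 m³.

V ≈ 1890 m³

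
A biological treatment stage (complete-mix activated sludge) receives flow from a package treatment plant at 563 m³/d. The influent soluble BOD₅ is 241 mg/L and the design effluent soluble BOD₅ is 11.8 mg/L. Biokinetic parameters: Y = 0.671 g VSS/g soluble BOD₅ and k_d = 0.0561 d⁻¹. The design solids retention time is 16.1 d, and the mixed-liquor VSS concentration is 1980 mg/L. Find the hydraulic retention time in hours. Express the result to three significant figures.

From the SRT design equation V = Y Q (S₀−S) θ_c / [X (1 + k_d θ_c)] = 0.671 × 563 × (241 − 11.8) × 16.1 / [1980 × (1 + 0.0561 × 16.1)] = 1.39×10^6 / 3768 = 369.9 m³.
τ = V/Q = 369.9/563 = 0.6571 d, or 15.77 h.

τ ≈ 15.8 h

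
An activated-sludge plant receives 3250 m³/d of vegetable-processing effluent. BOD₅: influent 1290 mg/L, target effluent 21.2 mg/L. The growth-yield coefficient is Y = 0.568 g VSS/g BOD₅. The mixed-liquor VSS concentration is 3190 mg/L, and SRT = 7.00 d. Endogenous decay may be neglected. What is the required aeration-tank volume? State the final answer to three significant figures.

V ≈ 5140 m³

Biomass mass balance (decay neglected): V·X = Y·Q·(S₀ − S)·θ_c, so V = 0.568 × 3250 × (1290 − 21.2) × 7.00 / 3190 = 5140 m³.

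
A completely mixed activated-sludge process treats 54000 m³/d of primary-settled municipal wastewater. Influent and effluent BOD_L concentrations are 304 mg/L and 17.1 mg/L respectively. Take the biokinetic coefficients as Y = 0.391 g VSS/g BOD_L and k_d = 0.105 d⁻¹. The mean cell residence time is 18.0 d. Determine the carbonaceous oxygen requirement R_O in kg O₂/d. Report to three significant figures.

Correct the yield for decay: Y_obs = Y/(1 + k_d θ_c) = 0.391 / (1 + 0.105 × 18.0) = 0.391 / 2.890 = 0.1353.
Q·(S₀ − S) = 54000 × (304 − 17.1) × 10⁻³ = 15493 kg/d removed.
P_X = Y_obs·Q·(S₀ − S) = 0.1353 × 15493 = 2096 kg VSS/d.
Carbonaceous O₂ demand = substrate oxidised − cell-mass equivalent = 15493 − 1.42 × 2096 = 12516 kg O₂/d.

R_O ≈ 12500 kg O₂/d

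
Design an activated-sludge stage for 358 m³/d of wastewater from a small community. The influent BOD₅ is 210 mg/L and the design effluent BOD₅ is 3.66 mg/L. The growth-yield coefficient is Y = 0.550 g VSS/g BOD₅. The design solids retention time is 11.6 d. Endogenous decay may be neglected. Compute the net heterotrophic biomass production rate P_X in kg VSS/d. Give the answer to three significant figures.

Since k_d ≈ 0, Y_obs = Y = 0.550 g VSS/g BOD₅.
Mass of BOD₅ removed per day: Q(S₀ − S) = 358 × 206.3 g/m³ = 73.87 kg/d.
Net biomass production P_X = Y_obs × Q·(S₀ − S) = 0.5500 × 73.87 = 40.63 kg VSS/d.

P_X ≈ 40.6 kg VSS/d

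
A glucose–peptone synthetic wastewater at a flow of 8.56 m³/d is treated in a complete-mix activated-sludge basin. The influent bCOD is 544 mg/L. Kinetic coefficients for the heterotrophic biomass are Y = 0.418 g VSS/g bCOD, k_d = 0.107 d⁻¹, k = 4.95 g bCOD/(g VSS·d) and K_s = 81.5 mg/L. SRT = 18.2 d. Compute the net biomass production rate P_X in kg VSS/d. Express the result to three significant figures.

Effluent substrate depends only on kinetics and SRT: S = K_s(1 + k_d θ_c) / [θ_c(Yk − k_d) − 1] = 81.5 × (1 + 0.107 × 18.2) / [18.2 × (0.418 × 4.95 − 0.107) − 1] = 240.2 / 34.71 = 6.921 mg/L.
Observed yield with endogenous decay: Y_obs = Y / (1 + k_d·θ_c) = 0.418 / (1 + 0.107 × 18.2) = 0.418 / 2.947 = 0.1418 g VSS/g bCOD.
Mass of bCOD removed per day: Q(S₀ − S) = 8.56 × 537.1 g/m³ = 4.597 kg/d.
Biomass produced: P_X = Y_obs·Q·ΔS = 0.1418 × 4.597 ≈ 0.6520 kg VSS/d.

P_X ≈ 0.652 kg VSS/d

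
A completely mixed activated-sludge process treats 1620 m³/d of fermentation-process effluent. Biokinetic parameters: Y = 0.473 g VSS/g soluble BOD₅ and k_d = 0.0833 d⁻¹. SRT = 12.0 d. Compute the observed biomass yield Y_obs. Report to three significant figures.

The observed yield is Y_obs = Y/(1 + k_d·θ_c) = 0.473 / (1 + 0.0833 × 12.0) = 0.473 / 2.000 = 0.2365 g VSS per g soluble BOD₅ removed.

Y_obs ≈ 0.237 g VSS/g soluble BOD₅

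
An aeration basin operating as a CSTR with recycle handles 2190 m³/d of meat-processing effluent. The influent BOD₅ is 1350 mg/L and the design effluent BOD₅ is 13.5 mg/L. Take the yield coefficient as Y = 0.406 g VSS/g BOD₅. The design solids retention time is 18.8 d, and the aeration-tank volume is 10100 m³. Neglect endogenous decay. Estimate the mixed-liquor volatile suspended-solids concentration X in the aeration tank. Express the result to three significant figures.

X ≈ 2210 mg/L

X = Y·Q·ΔS·θ_c / V = 0.406 × 2190 × (1350 − 13.5) × 18.8 / 10100 = 2212 mg/L.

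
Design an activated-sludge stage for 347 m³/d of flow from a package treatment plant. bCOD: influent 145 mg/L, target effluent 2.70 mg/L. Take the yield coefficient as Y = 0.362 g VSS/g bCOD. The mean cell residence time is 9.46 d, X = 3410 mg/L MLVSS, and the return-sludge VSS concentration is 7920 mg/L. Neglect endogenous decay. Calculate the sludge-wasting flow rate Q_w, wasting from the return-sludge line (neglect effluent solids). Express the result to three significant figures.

With k_d = 0 the design equation reduces to V = Y Q (S₀−S) θ_c / X = 0.362 × 347 × (145 − 2.70) × 9.46 / 3410 = 49.59 m³.
Q_w = (V·X)/(θ_c X_r) = 49.59 × 3410 / (9.46 × 7920) = 2.257 m³/d.

Q_w ≈ 2.26 m³/d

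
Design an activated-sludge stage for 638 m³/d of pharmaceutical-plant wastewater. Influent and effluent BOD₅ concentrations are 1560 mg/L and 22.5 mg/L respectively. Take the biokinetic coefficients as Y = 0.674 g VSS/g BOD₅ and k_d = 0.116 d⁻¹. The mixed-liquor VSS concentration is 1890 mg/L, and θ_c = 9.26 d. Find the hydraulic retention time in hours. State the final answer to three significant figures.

From the SRT design equation V = Y Q (S₀−S) θ_c / [X (1 + k_d θ_c)] = 0.674 × 638 × (1560 − 22.5) × 9.26 / [1890 × (1 + 0.116 × 9.26)] = 6.12×10^6 / 3920 = 1562 m³.
Hydraulic retention time τ = V/Q = 1562 / 638 = 2.448 d = 58.75 h.

τ ≈ 58.7 h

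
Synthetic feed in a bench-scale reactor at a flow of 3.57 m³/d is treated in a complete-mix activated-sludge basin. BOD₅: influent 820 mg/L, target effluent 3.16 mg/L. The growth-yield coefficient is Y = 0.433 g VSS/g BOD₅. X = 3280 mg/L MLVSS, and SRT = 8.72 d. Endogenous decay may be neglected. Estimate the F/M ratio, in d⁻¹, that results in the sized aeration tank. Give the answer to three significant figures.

Biomass mass balance (decay neglected): V·X = Y·Q·(S₀ − S)·θ_c, so V = 0.433 × 3.57 × (820 − 3.16) × 8.72 / 3280 = 3.357 m³.
F/M = Q·S₀ / (V·X) = 3.57 × 820 / (3.357 × 3280) = 0.2659 g BOD₅·(g VSS·d)⁻¹.

F/M ≈ 0.266 d⁻¹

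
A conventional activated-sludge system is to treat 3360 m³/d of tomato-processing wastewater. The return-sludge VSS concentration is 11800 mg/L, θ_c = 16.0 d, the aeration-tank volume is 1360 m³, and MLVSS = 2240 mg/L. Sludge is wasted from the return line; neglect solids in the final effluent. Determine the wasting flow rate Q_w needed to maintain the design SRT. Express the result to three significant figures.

Q_w ≈ 16.1 m³/d

Q_w = (V·X)/(θ_c X_r) = 1360 × 2240 / (16.0 × 11800) = 16.14 m³/d.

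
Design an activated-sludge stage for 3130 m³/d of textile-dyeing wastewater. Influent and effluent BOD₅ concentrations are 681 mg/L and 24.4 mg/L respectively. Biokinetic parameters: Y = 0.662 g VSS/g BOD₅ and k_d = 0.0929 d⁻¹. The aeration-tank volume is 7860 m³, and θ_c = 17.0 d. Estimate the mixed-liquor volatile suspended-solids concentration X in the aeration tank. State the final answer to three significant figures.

X = Y·Q·ΔS·θ_c / [V·(1 + k_d θ_c)] = 0.662 × 3130 × (681 − 24.4) × 17.0 / [7860 × (1 + 0.0929 × 17.0)] = 1141 mg/L.

X ≈ 1140 mg/L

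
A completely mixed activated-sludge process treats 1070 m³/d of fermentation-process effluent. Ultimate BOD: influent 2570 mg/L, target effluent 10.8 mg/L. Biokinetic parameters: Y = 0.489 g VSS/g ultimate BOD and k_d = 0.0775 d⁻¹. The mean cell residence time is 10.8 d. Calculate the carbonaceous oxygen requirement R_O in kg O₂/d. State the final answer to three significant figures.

The observed yield is Y_obs = Y/(1 + k_d·θ_c) = 0.489 / (1 + 0.0775 × 10.8) = 0.489 / 1.837 = 0.2662 g VSS per g ultimate BOD removed.
ΔS = 2570 − 10.8 = 2559 mg/L, so the substrate removal rate is 1070 × 2559/1000 = 2738 kg ultimate BOD/d.
P_X = Y_obs·Q·(S₀ − S) = 0.2662 × 2738 = 728.9 kg VSS/d.
R_O = Q·(S₀ − S) − 1.42·P_X = 2738 − 1.42 × 728.9 = 1703 kg O₂/d.

R_O ≈ 1700 kg O₂/d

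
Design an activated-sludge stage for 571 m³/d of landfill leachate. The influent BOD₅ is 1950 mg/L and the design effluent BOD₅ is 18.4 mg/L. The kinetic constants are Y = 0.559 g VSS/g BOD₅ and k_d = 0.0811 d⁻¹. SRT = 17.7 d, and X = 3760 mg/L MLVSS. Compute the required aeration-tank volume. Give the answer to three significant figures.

Rearranging the biomass balance for a CMAS with decay, V = Y·Q·ΔS·θ_c / [X·(1+k_d θ_c)] = 0.559 × 571 × (1950 − 18.4) × 17.7 / [3760 × (1 + 0.0811 × 17.7)] = 1.09×10^7 / 9157 = 1192 m³.

V ≈ 1190 m³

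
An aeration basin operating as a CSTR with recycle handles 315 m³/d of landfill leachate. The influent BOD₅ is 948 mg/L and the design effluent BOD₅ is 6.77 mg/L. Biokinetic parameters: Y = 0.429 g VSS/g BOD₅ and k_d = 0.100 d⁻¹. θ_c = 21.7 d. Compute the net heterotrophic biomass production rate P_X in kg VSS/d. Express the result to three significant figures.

Observed yield with endogenous decay: Y_obs = Y / (1 + k_d·θ_c) = 0.429 / (1 + 0.100 × 21.7) = 0.429 / 3.170 = 0.1353 g VSS/g BOD₅.
ΔS = 948 − 6.77 = 941.2 mg/L, so the substrate removal rate is 315 × 941.2/1000 = 296.5 kg BOD₅/d.
P_X = Y_obs · Q(S₀ − S) = 0.1353 × 296.5 = 40.12 kg VSS/d.

P_X ≈ 40.1 kg VSS/d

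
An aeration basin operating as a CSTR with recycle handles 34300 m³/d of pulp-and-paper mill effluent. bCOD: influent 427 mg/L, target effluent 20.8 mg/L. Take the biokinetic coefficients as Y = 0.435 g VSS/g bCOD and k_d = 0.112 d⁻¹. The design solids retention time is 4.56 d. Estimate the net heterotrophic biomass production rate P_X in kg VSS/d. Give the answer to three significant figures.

P_X ≈ 4010 kg VSS/d

Correct the yield for decay: Y_obs = Y/(1 + k_d θ_c) = 0.435 / (1 + 0.112 × 4.56) = 0.435 / 1.511 = 0.2879.
ΔS = 427 − 20.8 = 406.2 mg/L, so the substrate removal rate is 34300 × 406.2/1000 = 13933 kg bCOD/d.
Net biomass production P_X = Y_obs × Q·(S₀ − S) = 0.2879 × 13933 = 4012 kg VSS/d.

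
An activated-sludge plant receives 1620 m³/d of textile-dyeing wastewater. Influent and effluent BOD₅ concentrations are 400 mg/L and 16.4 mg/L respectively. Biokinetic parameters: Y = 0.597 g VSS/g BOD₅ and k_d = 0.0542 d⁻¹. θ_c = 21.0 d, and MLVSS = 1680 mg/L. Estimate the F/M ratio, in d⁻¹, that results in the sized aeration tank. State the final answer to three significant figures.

Steady-state biomass mass balance: V·X·(1 + k_d·θ_c) = Y·Q·(S₀ − S)·θ_c, so V = 0.597 × 1620 × (400 − 16.4) × 21.0 / [1680 × (1 + 0.0542 × 21.0)] = 7.79×10^6 / 3592 = 2169 m³.
Food-to-microorganism ratio F/M = Q S₀ / (V X) = 1620 × 400 / (2169 × 1680) = 0.1778 d⁻¹.

F/M ≈ 0.178 d⁻¹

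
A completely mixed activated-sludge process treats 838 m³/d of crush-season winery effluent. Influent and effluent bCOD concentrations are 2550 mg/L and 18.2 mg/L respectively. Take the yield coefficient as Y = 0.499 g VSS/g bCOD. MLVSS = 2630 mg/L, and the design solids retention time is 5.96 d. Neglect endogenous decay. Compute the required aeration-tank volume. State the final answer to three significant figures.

V ≈ 2400 m³

V·X = Y·Q·ΔS·θ_c gives V = 0.499 × 838 × (2550 − 18.2) × 5.96 / 2630 = 2399 m³.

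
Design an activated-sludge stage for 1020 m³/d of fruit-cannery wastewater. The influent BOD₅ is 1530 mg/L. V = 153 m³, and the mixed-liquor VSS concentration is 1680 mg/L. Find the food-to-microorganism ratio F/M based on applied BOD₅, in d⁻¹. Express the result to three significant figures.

Food-to-microorganism ratio F/M = Q S₀ / (V X) = 1020 × 1530 / (153.0 × 1680) = 6.071 d⁻¹.

F/M ≈ 6.07 d⁻¹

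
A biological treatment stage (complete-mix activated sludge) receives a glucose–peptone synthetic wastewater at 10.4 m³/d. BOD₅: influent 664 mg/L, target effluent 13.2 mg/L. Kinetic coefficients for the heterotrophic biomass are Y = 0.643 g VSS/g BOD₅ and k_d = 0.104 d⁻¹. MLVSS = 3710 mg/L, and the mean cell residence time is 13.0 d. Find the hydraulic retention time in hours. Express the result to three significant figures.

τ ≈ 15.0 h

Rearranging the biomass balance for a CMAS with decay, V = Y·Q·ΔS·θ_c / [X·(1+k_d θ_c)] = 0.643 × 10.4 × (664 − 13.2) × 13.0 / [3710 × (1 + 0.104 × 13.0)] = 5.66×10^4 / 8726 = 6.484 m³.
HRT = V/Q = 6.484 m³ / 10.4 m³·d⁻¹ = 0.6234 d × 24 = 14.96 h.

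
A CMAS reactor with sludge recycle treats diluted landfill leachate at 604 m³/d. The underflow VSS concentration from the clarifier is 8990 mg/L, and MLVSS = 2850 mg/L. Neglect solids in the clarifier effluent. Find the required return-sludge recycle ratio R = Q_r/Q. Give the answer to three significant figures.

R ≈ 0.464

Mass balance around the secondary clarifier (neglecting effluent solids): R = X / (X_r − X) = 2850 / (8990 − 2850) = 0.4642.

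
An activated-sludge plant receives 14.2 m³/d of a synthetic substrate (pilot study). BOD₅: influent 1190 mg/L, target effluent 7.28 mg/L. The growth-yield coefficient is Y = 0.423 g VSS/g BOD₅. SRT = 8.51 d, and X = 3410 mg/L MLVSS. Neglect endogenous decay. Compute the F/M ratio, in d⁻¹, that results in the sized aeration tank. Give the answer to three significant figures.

With k_d = 0 the design equation reduces to V = Y Q (S₀−S) θ_c / X = 0.423 × 14.2 × (1190 − 7.28) × 8.51 / 3410 = 17.73 m³.
Food-to-microorganism ratio F/M = Q S₀ / (V X) = 14.2 × 1190 / (17.73 × 3410) = 0.2795 d⁻¹.

F/M ≈ 0.280 d⁻¹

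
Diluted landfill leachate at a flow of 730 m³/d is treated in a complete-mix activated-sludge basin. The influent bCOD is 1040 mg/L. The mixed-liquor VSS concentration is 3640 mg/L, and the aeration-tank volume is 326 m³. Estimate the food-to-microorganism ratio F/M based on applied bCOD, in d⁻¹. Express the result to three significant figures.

F/M ≈ 0.640 d⁻¹

Food-to-microorganism ratio F/M = Q S₀ / (V X) = 730 × 1040 / (326.0 × 3640) = 0.6398 d⁻¹.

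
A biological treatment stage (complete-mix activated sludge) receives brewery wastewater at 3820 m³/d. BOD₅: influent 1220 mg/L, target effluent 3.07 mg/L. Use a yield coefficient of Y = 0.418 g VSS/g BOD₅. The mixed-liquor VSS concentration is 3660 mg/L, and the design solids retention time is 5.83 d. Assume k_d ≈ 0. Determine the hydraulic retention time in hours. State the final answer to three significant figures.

V·X = Y·Q·ΔS·θ_c gives V = 0.418 × 3820 × (1220 − 3.07) × 5.83 / 3660 = 3095 m³.
HRT = V/Q = 3095 m³ / 3820 m³·d⁻¹ = 0.8103 d × 24 = 19.45 h.

τ ≈ 19.4 h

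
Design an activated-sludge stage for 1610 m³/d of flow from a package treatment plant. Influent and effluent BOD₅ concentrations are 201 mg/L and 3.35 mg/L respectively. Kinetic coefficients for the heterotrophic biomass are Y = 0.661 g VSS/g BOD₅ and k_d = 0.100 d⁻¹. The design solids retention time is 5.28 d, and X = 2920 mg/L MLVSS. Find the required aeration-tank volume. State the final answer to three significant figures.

Rearranging the biomass balance for a CMAS with decay, V = Y·Q·ΔS·θ_c / [X·(1+k_d θ_c)] = 0.661 × 1610 × (201 − 3.35) × 5.28 / [2920 × (1 + 0.100 × 5.28)] = 1.11×10^6 / 4462 = 248.9 m³.

V ≈ 249 m³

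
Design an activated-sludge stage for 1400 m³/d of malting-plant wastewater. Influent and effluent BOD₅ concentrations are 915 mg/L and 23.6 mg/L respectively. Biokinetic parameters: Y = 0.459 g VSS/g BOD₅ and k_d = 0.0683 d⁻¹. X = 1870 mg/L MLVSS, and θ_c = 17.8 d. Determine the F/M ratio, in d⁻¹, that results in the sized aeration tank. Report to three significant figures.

From the SRT design equation V = Y Q (S₀−S) θ_c / [X (1 + k_d θ_c)] = 0.459 × 1400 × (915 − 23.6) × 17.8 / [1870 × (1 + 0.0683 × 17.8)] = 1.02×10^7 / 4143 = 2461 m³.
F/M = Q·S₀ / (V·X) = 1400 × 915 / (2461 × 1870) = 0.2784 g BOD₅·(g VSS·d)⁻¹.

F/M ≈ 0.278 d⁻¹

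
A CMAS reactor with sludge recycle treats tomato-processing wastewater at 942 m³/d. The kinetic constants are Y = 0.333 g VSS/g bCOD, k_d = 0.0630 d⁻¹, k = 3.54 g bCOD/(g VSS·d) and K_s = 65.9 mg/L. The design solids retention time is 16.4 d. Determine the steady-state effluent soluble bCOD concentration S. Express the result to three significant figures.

For a completely mixed reactor with recycle the Lawrence–McCarty relation gives S = K_s·(1 + k_d·θ_c) / [θ_c·(Y·k − k_d) − 1] = 65.9 × (1 + 0.0630 × 16.4) / [16.4 × (0.333 × 3.54 − 0.0630) − 1] = 134.0 / 17.30 = 7.745 mg/L.

S ≈ 7.75 mg/L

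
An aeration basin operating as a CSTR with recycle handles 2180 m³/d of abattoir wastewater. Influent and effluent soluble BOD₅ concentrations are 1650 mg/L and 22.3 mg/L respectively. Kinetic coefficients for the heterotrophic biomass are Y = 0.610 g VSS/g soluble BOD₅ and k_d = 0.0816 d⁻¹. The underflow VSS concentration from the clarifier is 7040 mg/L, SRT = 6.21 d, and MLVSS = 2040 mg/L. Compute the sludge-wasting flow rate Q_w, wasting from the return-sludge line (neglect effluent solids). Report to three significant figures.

Steady-state biomass mass balance: V·X·(1 + k_d·θ_c) = Y·Q·(S₀ − S)·θ_c, so V = 0.610 × 2180 × (1650 − 22.3) × 6.21 / [2040 × (1 + 0.0816 × 6.21)] = 1.34×10^7 / 3074 = 4373 m³.
Q_w = (V·X)/(θ_c X_r) = 4373 × 2040 / (6.21 × 7040) = 204.1 m³/d.

Q_w ≈ 204 m³/d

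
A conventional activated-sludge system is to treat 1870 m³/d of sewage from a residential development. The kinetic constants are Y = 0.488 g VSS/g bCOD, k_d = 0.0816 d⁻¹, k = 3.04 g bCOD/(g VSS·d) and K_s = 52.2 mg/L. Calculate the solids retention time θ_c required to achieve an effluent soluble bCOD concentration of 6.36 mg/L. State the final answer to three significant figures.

Specific growth rate at S = 6.36 mg/L: μ = YkS/(K_s+S) = 0.488·3.04·6.36/(52.2+6.36) = 0.1611 d⁻¹.
1/θ_c = 0.1611 − 0.0816 = 0.07952 d⁻¹, so θ_c = 12.58 d.

θ_c ≈ 12.6 d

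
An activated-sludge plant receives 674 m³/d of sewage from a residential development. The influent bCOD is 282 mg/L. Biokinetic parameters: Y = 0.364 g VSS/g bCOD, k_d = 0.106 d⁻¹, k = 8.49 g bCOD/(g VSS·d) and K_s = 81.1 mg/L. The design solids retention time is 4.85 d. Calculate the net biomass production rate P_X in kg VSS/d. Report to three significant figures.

P_X ≈ 44.2 kg VSS/d

For a completely mixed reactor with recycle the Lawrence–McCarty relation gives S = K_s·(1 + k_d·θ_c) / [θ_c·(Y·k − k_d) − 1] = 81.1 × (1 + 0.106 × 4.85) / [4.85 × (0.364 × 8.49 − 0.106) − 1] = 122.8 / 13.47 = 9.113 mg/L.
Y_obs = Y / (1 + k_d θ_c) = 0.364 / (1 + 0.106 × 4.85) = 0.364 / 1.514 = 0.2404.
ΔS = 282 − 9.11 = 272.9 mg/L, so the substrate removal rate is 674 × 272.9/1000 = 183.9 kg bCOD/d.
So the net sludge growth is P_X = 0.2404 × 183.9 = 44.22 kg VSS/d.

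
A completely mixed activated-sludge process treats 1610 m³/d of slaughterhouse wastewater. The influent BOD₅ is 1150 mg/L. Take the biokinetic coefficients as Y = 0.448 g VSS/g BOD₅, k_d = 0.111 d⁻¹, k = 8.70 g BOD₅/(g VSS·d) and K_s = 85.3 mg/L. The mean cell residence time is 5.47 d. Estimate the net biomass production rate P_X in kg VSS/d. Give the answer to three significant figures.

From the Monod/SRT balance for a CMAS, S = K_s·(1+k_d θ_c)/[θ_c·(Y k − k_d) − 1] = 85.3 × (1 + 0.111 × 5.47) / [5.47 × (0.448 × 8.70 − 0.111) − 1] = 137.1 / 19.71 = 6.954 mg/L.
Observed yield with endogenous decay: Y_obs = Y / (1 + k_d·θ_c) = 0.448 / (1 + 0.111 × 5.47) = 0.448 / 1.607 = 0.2788 g VSS/g BOD₅.
Q·(S₀ − S) = 1610 × (1150 − 6.95) × 10⁻³ = 1840 kg/d removed.
P_X = Y_obs · Q(S₀ − S) = 0.2788 × 1840 = 513.0 kg VSS/d.

P_X ≈ 513 kg VSS/d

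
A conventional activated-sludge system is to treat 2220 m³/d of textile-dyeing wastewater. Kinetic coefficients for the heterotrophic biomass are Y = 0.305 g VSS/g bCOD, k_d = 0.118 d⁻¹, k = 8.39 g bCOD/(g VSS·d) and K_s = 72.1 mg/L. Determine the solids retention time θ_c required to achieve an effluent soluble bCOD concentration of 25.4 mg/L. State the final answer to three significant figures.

From 1/θ_c = Y·k·S/(K_s + S) − k_d: Y·k·S/(K_s+S) = 0.305 × 8.39 × 25.4 / (72.1 + 25.4) = 0.6666 d⁻¹.
Then 1/θ_c = μ − k_d = 0.6666 − 0.118 = 0.5486 d⁻¹, giving θ_c = 1.823 d.

θ_c ≈ 1.82 d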